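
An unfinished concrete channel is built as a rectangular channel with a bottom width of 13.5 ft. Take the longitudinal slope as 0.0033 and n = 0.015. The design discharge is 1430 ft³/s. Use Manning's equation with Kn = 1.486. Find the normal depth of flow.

Manning's equation rearranged: A R^(2/3) = nQ / (1.486·√S) = 0.015 × 1430 / (1.486 × √0.0033) = 251.3.
Try y = 5.93 ft: A R^(2/3) = 172.3 — low.
Try y = 8.85 ft: A R^(2/3) = 292.4 — high.
Try y = 7.87 ft: A R^(2/3) = 251.1 — ≈ 251.3.

y_n = 7.87 ft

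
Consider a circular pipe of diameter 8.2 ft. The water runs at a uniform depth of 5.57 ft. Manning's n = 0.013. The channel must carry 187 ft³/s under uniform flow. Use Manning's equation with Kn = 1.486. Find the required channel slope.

S = 0.00057

For a circular section of diameter D = 8.2 ft at depth y = 5.57 ft, the central angle is θ = 2 arccos(1 − 2y/D) = 3.875 rad. Then A = (D²/8)(θ − sin θ) = 38.2 ft² and P = Dθ/2 = 15.89 ft.
Hydraulic radius R = A/P = 38.2/15.89 = 2.404 ft.
From Manning's equation, S = [nQ / (1.486 A R^(2/3))]² = [0.013 × 187 / (1.486 × 38.2 × 2.404^(2/3))]² = 0.00057.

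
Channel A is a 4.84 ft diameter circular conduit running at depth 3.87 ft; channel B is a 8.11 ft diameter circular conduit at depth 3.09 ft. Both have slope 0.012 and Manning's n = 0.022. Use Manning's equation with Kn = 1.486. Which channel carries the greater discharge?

channel B

Channel A: For a circular section of diameter D = 4.84 ft at depth y = 3.87 ft, the central angle is θ = 2 arccos(1 − 2y/D) = 4.427 rad. Then A = (D²/8)(θ − sin θ) = 15.77 ft² and P = Dθ/2 = 10.71 ft. Hydraulic radius R = A/P = 15.77/10.71 = 1.472 ft. Q_A = (1.486/0.022)·15.77·1.472^(2/3)·√0.012 = 151 ft³/s.
Channel B: For a circular section of diameter D = 8.11 ft at depth y = 3.09 ft, the central angle is θ = 2 arccos(1 − 2y/D) = 2.661 rad. Then A = (D²/8)(θ − sin θ) = 18.08 ft² and P = Dθ/2 = 10.79 ft. Hydraulic radius R = A/P = 18.08/10.79 = 1.675 ft. Q_B = (1.486/0.022)·18.08·1.675^(2/3)·√0.012 = 188.7 ft³/s.
Q_A = 151 ft³/s vs Q_B = 188.7 ft³/s, so channel B carries more.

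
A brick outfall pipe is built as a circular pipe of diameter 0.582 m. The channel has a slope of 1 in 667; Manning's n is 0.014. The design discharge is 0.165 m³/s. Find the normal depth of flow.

y_n = 0.398 m

Manning's equation rearranged: A R^(2/3) = nQ / (1·√S) = 0.014 × 0.165 / (√0.001499) = 0.05966.
Try y = 0.287 m: A R^(2/3) = 0.03594 — short.
Try y = 0.48 m: A R^(2/3) = 0.074 — over.
Try y = 0.398 m: A R^(2/3) = 0.05974 — matches.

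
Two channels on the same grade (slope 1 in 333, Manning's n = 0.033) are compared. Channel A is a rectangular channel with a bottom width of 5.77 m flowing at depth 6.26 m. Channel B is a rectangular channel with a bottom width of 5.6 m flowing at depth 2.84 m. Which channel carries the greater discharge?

Channel A: Flow area A = b·y = 5.77 × 6.26 = 36.12 m². Wetted perimeter P = b + 2y = 5.77 + 2×6.26 = 18.29 m. Hydraulic radius R = A/P = 36.12/18.29 = 1.975 m. Q_A = (1/0.033)·36.12·1.975^(2/3)·√0.003003 = 94.41 m³/s.
Channel B: Flow area A = b·y = 5.6 × 2.84 = 15.9 m². Wetted perimeter P = b + 2y = 5.6 + 2×2.84 = 11.28 m. Hydraulic radius R = A/P = 15.9/11.28 = 1.41 m. Q_B = (1/0.033)·15.9·1.41^(2/3)·√0.003003 = 33.21 m³/s.
Q_A = 94.41 m³/s vs Q_B = 33.21 m³/s, so channel A carries more.

channel A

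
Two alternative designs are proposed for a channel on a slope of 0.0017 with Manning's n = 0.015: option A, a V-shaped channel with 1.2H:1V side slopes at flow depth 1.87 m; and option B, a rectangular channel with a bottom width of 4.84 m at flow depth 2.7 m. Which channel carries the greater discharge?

channel B

Channel A: For a triangular section with side slope z = 1.2: A = zy² = 1.2×1.87² = 4.196 m²; P = 2y√(1+z²) = 2×1.87×1.562 = 5.842 m. Hydraulic radius R = A/P = 4.196/5.842 = 0.7183 m. Q_A = (1/0.015)·4.196·0.7183^(2/3)·√0.0017 = 9.251 m³/s.
Channel B: Flow area A = b·y = 4.84 × 2.7 = 13.07 m². Wetted perimeter P = b + 2y = 4.84 + 2×2.7 = 10.24 m. Hydraulic radius R = A/P = 13.07/10.24 = 1.276 m. Q_B = (1/0.015)·13.07·1.276^(2/3)·√0.0017 = 42.26 m³/s.
Q_A = 9.251 m³/s vs Q_B = 42.26 m³/s, so channel B carries more.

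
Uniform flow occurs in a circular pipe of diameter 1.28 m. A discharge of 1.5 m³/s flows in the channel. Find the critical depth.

At critical depth, Q² T / (g A³) = 1, i.e. A³/T = Q²/g = 1.5²/9.81 = 0.2294.
At y = 0.775 m: A³/T = 0.4325 — high.
At y = 0.58 m: A³/T = 0.1428 — low.
At y = 0.657 m: A³/T = 0.23 — close enough.

y_c = 0.657 m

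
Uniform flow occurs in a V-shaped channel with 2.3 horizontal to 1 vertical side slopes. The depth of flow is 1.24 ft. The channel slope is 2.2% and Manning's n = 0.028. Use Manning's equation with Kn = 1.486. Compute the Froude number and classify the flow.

supercritical

For a triangular section with side slope z = 2.3: A = zy² = 2.3×1.24² = 3.536 ft²; P = 2y√(1+z²) = 2×1.24×2.508 = 6.22 ft.
Hydraulic radius R = A/P = 3.536/6.22 = 0.5686 ft.
V = (1.486/n) R^(2/3) √S = (1.486/0.028) × 0.5686^(2/3) × √0.022 = 5.403 ft/s. Hydraulic depth D_h = A/T = 3.536/5.704 = 0.62 ft.
Froude number Fr = V/√(g·D_h) = 5.403/√(32.2×0.62) = 1.21, which is greater than 1, so the flow is supercritical.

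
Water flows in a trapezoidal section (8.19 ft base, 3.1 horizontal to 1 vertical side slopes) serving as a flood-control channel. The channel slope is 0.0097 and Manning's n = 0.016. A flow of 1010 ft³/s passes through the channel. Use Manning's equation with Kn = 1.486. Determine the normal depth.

Manning's equation rearranged: A R^(2/3) = nQ / (1.486·√S) = 0.016 × 1010 / (1.486 × √0.0097) = 110.4.
At y = 2.65 ft: A R^(2/3) = 62.12 — too small.
At y = 4.04 ft: A R^(2/3) = 151.1 — too large.
At y = 3.49 ft: A R^(2/3) = 110.3 — ≈ 110.4.

y_n = 3.49 ft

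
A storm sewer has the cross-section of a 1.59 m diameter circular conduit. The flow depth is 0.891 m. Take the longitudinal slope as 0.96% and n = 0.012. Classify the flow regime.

For a circular section of diameter D = 1.59 m at depth y = 0.891 m, the central angle is θ = 2 arccos(1 − 2y/D) = 3.384 rad. Then A = (D²/8)(θ − sin θ) = 1.145 m² and P = Dθ/2 = 2.69 m.
Hydraulic radius R = A/P = 1.145/2.69 = 0.4257 m.
V = (1/n) R^(2/3) √S = (1/0.012) × 0.4257^(2/3) × √0.0096 = 4.62 m/s. Hydraulic depth D_h = A/T = 1.145/1.578 = 0.7255 m.
Froude number Fr = V/√(g·D_h) = 4.62/√(9.81×0.7255) = 1.73, which is greater than 1, so the flow is supercritical.

supercritical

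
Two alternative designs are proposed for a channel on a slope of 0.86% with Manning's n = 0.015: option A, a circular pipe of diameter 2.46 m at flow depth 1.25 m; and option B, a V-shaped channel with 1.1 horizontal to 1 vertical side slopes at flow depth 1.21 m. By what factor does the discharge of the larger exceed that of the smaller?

Channel A: For a circular section of diameter D = 2.46 m at depth y = 1.25 m, the central angle is θ = 2 arccos(1 − 2y/D) = 3.174 rad. Then A = (D²/8)(θ − sin θ) = 2.426 m² and P = Dθ/2 = 3.904 m. Hydraulic radius R = A/P = 2.426/3.904 = 0.6213 m. Q_A = (1/0.015)·2.426·0.6213^(2/3)·√0.0086 = 10.92 m³/s.
Channel B: For a triangular section with side slope z = 1.1: A = zy² = 1.1×1.21² = 1.611 m²; P = 2y√(1+z²) = 2×1.21×1.487 = 3.598 m. Hydraulic radius R = A/P = 1.611/3.598 = 0.4477 m. Q_B = (1/0.015)·1.611·0.4477^(2/3)·√0.0086 = 5.827 m³/s.
The larger discharge is 10.92 m³/s and the smaller is 5.827 m³/s; the ratio is 1.87.

1.87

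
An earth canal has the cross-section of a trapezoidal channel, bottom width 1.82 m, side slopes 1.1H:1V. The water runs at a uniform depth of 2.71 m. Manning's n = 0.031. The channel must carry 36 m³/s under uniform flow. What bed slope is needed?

S = 0.0051

With bottom width b = 1.82 m and side slope z = 1.1: A = (b + zy)y = (1.82 + 1.1×2.71)×2.71 = 13.01 m²; P = b + 2y√(1+z²) = 1.82 + 2×2.71×1.487 = 9.877 m.
Hydraulic radius R = A/P = 13.01/9.877 = 1.317 m.
From Manning's equation, S = [nQ / (1 A R^(2/3))]² = [0.031 × 36 / (1 × 13.01 × 1.317^(2/3))]² = 0.0051.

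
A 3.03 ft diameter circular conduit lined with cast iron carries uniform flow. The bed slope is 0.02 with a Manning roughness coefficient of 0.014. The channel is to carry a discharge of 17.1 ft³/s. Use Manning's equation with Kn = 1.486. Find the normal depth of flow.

y_n = 0.895 ft

Manning's equation rearranged: A R^(2/3) = nQ / (1.486·√S) = 0.014 × 17.1 / (1.486 × √0.02) = 1.139.
At y = 1.15 ft: A R^(2/3) = 1.833 — over.
At y = 0.609 ft: A R^(2/3) = 0.53 — short.
At y = 0.895 ft: A R^(2/3) = 1.139 — ≈ 1.139.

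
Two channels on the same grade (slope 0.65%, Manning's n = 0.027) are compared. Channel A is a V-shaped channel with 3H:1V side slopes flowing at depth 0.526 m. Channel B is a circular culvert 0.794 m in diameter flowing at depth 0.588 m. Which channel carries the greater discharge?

channel A

Channel A: For a triangular section with side slope z = 3: A = zy² = 3×0.526² = 0.83 m²; P = 2y√(1+z²) = 2×0.526×3.162 = 3.327 m. Hydraulic radius R = A/P = 0.83/3.327 = 0.2495 m. Q_A = (1/0.027)·0.83·0.2495^(2/3)·√0.0065 = 0.9823 m³/s.
Channel B: For a circular section of diameter D = 0.794 m at depth y = 0.588 m, the central angle is θ = 2 arccos(1 − 2y/D) = 4.145 rad. Then A = (D²/8)(θ − sin θ) = 0.3932 m² and P = Dθ/2 = 1.646 m. Hydraulic radius R = A/P = 0.3932/1.646 = 0.2389 m. Q_B = (1/0.027)·0.3932·0.2389^(2/3)·√0.0065 = 0.452 m³/s.
Q_A = 0.9823 m³/s vs Q_B = 0.452 m³/s, so channel A carries more.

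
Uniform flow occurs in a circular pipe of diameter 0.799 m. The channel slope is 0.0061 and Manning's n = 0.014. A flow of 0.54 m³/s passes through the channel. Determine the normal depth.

Manning's equation rearranged: A R^(2/3) = nQ / (1·√S) = 0.014 × 0.54 / (√0.0061) = 0.0968.
Try y = 0.321 m: A R^(2/3) = 0.0582 — too small.
Try y = 0.515 m: A R^(2/3) = 0.128 — too large.
Try y = 0.43 m: A R^(2/3) = 0.09686 — matches.

y_n = 0.43 m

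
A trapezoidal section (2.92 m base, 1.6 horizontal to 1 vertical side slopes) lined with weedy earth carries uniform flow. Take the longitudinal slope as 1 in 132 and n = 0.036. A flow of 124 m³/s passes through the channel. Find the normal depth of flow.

Manning's equation rearranged: A R^(2/3) = nQ / (1·√S) = 0.036 × 124 / (√0.007576) = 51.29.
At y = 2.55 m: A R^(2/3) = 22.58 — low.
At y = 4.1 m: A R^(2/3) = 64.01 — high.
At y = 3.71 m: A R^(2/3) = 51.14 — ≈ 51.29.

y_n = 3.71 m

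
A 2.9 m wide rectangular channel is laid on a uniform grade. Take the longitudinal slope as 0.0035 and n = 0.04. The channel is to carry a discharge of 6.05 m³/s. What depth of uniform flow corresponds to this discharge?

y_n = 1.67 m

Manning's equation rearranged: A R^(2/3) = nQ / (1·√S) = 0.04 × 6.05 / (√0.0035) = 4.091.
Trying y = 1.22 m: A R^(2/3) = 2.689 — short.
Trying y = 1.95 m: A R^(2/3) = 5.001 — over.
Trying y = 1.67 m: A R^(2/3) = 4.09 — close enough.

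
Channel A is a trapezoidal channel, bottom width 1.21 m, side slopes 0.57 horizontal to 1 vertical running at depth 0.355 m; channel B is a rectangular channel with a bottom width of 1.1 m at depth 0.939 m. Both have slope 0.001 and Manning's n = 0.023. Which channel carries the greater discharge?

channel B

Channel A: With bottom width b = 1.21 m and side slope z = 0.57: A = (b + zy)y = (1.21 + 0.57×0.355)×0.355 = 0.5014 m²; P = b + 2y√(1+z²) = 1.21 + 2×0.355×1.151 = 2.027 m. Hydraulic radius R = A/P = 0.5014/2.027 = 0.2473 m. Q_A = (1/0.023)·0.5014·0.2473^(2/3)·√0.001 = 0.2716 m³/s.
Channel B: Flow area A = b·y = 1.1 × 0.939 = 1.033 m². Wetted perimeter P = b + 2y = 1.1 + 2×0.939 = 2.978 m. Hydraulic radius R = A/P = 1.033/2.978 = 0.3468 m. Q_B = (1/0.023)·1.033·0.3468^(2/3)·√0.001 = 0.7011 m³/s.
Q_A = 0.2716 m³/s vs Q_B = 0.7011 m³/s, so channel B carries more.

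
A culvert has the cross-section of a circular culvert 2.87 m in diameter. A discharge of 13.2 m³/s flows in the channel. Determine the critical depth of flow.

y_c = 1.6 m

At critical depth, Q² T / (g A³) = 1, i.e. A³/T = Q²/g = 13.2²/9.81 = 17.76.
At y = 1.83 m: A³/T = 29.91 — over.
At y = 1.35 m: A³/T = 9.338 — short.
At y = 1.6 m: A³/T = 17.87 — matches.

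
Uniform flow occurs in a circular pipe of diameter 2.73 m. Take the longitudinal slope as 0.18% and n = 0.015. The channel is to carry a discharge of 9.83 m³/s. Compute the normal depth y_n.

Manning's equation rearranged: A R^(2/3) = nQ / (1·√S) = 0.015 × 9.83 / (√0.0018) = 3.475.
At y = 1.29 m: A R^(2/3) = 2.059 — low.
At y = 1.79 m: A R^(2/3) = 3.475 — ≈ 3.475.

y_n = 1.79 m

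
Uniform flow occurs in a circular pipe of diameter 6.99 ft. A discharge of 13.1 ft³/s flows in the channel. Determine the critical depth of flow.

At critical depth, Q² T / (g A³) = 1, i.e. A³/T = Q²/g = 13.1²/32.2 = 5.33.
Trying y = 0.764 ft: A³/T = 2.7 — short.
Trying y = 1.13 ft: A³/T = 12.65 — over.
Trying y = 0.907 ft: A³/T = 5.319 — ≈ 5.33.

y_c = 0.907 ft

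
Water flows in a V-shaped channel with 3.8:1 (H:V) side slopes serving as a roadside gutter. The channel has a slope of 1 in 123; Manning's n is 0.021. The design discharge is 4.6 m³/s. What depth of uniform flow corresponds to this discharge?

Manning's equation rearranged: A R^(2/3) = nQ / (1·√S) = 0.021 × 4.6 / (√0.00813) = 1.071.
At y = 0.866 m: A R^(2/3) = 1.595 — over.
At y = 0.601 m: A R^(2/3) = 0.6022 — short.
At y = 0.746 m: A R^(2/3) = 1.072 — matches.

y_n = 0.746 m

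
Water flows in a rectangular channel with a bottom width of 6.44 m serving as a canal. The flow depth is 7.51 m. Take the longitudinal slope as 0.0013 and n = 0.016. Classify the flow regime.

Flow area A = b·y = 6.44 × 7.51 = 48.36 m². Wetted perimeter P = b + 2y = 6.44 + 2×7.51 = 21.46 m.
Hydraulic radius R = A/P = 48.36/21.46 = 2.254 m.
V = (1/n) R^(2/3) √S = (1/0.016) × 2.254^(2/3) × √0.0013 = 3.874 m/s. Hydraulic depth D_h = A/T = 48.36/6.44 = 7.51 m.
Froude number Fr = V/√(g·D_h) = 3.874/√(9.81×7.51) = 0.451, which is less than 1, so the flow is subcritical.

subcritical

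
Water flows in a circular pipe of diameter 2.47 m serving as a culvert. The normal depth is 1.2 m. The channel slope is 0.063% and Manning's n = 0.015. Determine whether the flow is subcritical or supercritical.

subcritical

For a circular section of diameter D = 2.47 m at depth y = 1.2 m, the central angle is θ = 2 arccos(1 − 2y/D) = 3.085 rad. Then A = (D²/8)(θ − sin θ) = 2.309 m² and P = Dθ/2 = 3.81 m.
Hydraulic radius R = A/P = 2.309/3.81 = 0.6062 m.
V = (1/n) R^(2/3) √S = (1/0.015) × 0.6062^(2/3) × √0.00063 = 1.198 m/s. Hydraulic depth D_h = A/T = 2.309/2.469 = 0.9353 m.
Froude number Fr = V/√(g·D_h) = 1.198/√(9.81×0.9353) = 0.396, which is less than 1, so the flow is subcritical.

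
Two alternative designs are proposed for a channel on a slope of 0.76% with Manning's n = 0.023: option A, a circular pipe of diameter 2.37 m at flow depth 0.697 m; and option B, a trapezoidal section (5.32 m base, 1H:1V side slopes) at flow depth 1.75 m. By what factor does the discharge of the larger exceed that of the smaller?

Channel A: For a circular section of diameter D = 2.37 m at depth y = 0.697 m, the central angle is θ = 2 arccos(1 − 2y/D) = 2.293 rad. Then A = (D²/8)(θ − sin θ) = 1.083 m² and P = Dθ/2 = 2.717 m. Hydraulic radius R = A/P = 1.083/2.717 = 0.3985 m. Q_A = (1/0.023)·1.083·0.3985^(2/3)·√0.0076 = 2.223 m³/s.
Channel B: With bottom width b = 5.32 m and side slope z = 1: A = (b + zy)y = (5.32 + 1×1.75)×1.75 = 12.37 m²; P = b + 2y√(1+z²) = 5.32 + 2×1.75×1.414 = 10.27 m. Hydraulic radius R = A/P = 12.37/10.27 = 1.205 m. Q_B = (1/0.023)·12.37·1.205^(2/3)·√0.0076 = 53.1 m³/s.
The larger discharge is 53.1 m³/s and the smaller is 2.223 m³/s; the ratio is 23.9.

23.9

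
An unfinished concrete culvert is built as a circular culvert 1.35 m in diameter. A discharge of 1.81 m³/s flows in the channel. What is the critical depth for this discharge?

y_c = 0.713 m

At critical depth, Q² T / (g A³) = 1, i.e. A³/T = Q²/g = 1.81²/9.81 = 0.334.
At y = 0.578 m: A³/T = 0.15 — short.
At y = 0.713 m: A³/T = 0.3347 — ≈ 0.334.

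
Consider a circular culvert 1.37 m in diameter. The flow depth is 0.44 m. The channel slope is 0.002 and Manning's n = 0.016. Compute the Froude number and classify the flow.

subcritical

For a circular section of diameter D = 1.37 m at depth y = 0.44 m, the central angle is θ = 2 arccos(1 − 2y/D) = 2.41 rad. Then A = (D²/8)(θ − sin θ) = 0.4087 m² and P = Dθ/2 = 1.651 m.
Hydraulic radius R = A/P = 0.4087/1.651 = 0.2476 m.
V = (1/n) R^(2/3) √S = (1/0.016) × 0.2476^(2/3) × √0.002 = 1.102 m/s. Hydraulic depth D_h = A/T = 0.4087/1.279 = 0.3195 m.
Froude number Fr = V/√(g·D_h) = 1.102/√(9.81×0.3195) = 0.623, which is less than 1, so the flow is subcritical.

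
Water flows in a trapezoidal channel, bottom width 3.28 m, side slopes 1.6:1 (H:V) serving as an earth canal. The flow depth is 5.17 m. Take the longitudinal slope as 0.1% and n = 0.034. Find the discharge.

With bottom width b = 3.28 m and side slope z = 1.6: A = (b + zy)y = (3.28 + 1.6×5.17)×5.17 = 59.72 m²; P = b + 2y√(1+z²) = 3.28 + 2×5.17×1.887 = 22.79 m.
Hydraulic radius R = A/P = 59.72/22.79 = 2.621 m.
Manning's equation: Q = (1/n) A R^(2/3) S^(1/2) = (1/0.034) × 59.72 × 2.621^(2/3) × 0.001^(1/2) = 106 m³/s.

Q = 106 m³/s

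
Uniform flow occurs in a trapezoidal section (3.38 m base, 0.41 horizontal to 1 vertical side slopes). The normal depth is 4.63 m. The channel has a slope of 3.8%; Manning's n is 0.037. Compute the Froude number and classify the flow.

With bottom width b = 3.38 m and side slope z = 0.41: A = (b + zy)y = (3.38 + 0.41×4.63)×4.63 = 24.44 m²; P = b + 2y√(1+z²) = 3.38 + 2×4.63×1.081 = 13.39 m.
Hydraulic radius R = A/P = 24.44/13.39 = 1.825 m.
V = (1/n) R^(2/3) √S = (1/0.037) × 1.825^(2/3) × √0.038 = 7.869 m/s. Hydraulic depth D_h = A/T = 24.44/7.177 = 3.405 m.
Froude number Fr = V/√(g·D_h) = 7.869/√(9.81×3.405) = 1.36, which is greater than 1, so the flow is supercritical.

supercritical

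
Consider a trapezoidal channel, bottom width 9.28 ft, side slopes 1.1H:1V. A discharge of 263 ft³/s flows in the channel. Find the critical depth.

At critical depth, Q² T / (g A³) = 1, i.e. A³/T = Q²/g = 263²/32.2 = 2148.
Trying y = 2.26 ft: A³/T = 1319 — short.
Trying y = 3.13 ft: A³/T = 3907 — over.
Trying y = 2.62 ft: A³/T = 2151 — matches.

y_c = 2.62 ft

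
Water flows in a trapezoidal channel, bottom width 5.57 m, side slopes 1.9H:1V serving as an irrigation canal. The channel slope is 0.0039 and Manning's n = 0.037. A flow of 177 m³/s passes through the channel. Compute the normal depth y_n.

Manning's equation rearranged: A R^(2/3) = nQ / (1·√S) = 0.037 × 177 / (√0.0039) = 104.9.
Trying y = 4.78 m: A R^(2/3) = 135.3 — too large.
Trying y = 3 m: A R^(2/3) = 50.63 — too small.
Trying y = 4.25 m: A R^(2/3) = 104.9 — ≈ 104.9.

y_n = 4.25 m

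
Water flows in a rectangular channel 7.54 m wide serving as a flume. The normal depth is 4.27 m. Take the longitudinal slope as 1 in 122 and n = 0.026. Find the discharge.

Q = 178 m³/s

Flow area A = b·y = 7.54 × 4.27 = 32.2 m². Wetted perimeter P = b + 2y = 7.54 + 2×4.27 = 16.08 m.
Hydraulic radius R = A/P = 32.2/16.08 = 2.002 m.
Manning's equation: Q = (1/n) A R^(2/3) S^(1/2) = (1/0.026) × 32.2 × 2.002^(2/3) × 0.008197^(1/2) = 178 m³/s.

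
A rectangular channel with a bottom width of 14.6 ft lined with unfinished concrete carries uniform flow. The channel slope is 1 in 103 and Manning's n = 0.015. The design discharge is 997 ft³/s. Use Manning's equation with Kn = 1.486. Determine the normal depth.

y_n = 3.8 ft

Manning's equation rearranged: A R^(2/3) = nQ / (1.486·√S) = 0.015 × 997 / (1.486 × √0.009709) = 102.1.
Trying y = 4.48 ft: A R^(2/3) = 129.2 — too large.
Trying y = 2.98 ft: A R^(2/3) = 71.71 — too small.
Trying y = 3.8 ft: A R^(2/3) = 102.2 — matches.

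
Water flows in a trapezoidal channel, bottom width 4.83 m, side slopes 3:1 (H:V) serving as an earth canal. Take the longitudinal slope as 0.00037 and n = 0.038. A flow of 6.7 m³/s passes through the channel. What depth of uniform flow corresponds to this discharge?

Manning's equation rearranged: A R^(2/3) = nQ / (1·√S) = 0.038 × 6.7 / (√0.00037) = 13.24.
Trying y = 1.64 m: A R^(2/3) = 16.54 — too large.
Trying y = 1.47 m: A R^(2/3) = 13.23 — ≈ 13.24.

y_n = 1.47 m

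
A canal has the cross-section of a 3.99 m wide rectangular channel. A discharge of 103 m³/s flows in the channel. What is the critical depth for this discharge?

y_c = 4.08 m

For a rectangular channel, critical depth y_c = (q²/g)^(1/3) where q = Q/b = 103/3.99 = 25.81 m²/s.
So y_c = (25.81²/9.81)^(1/3) = 4.08 m.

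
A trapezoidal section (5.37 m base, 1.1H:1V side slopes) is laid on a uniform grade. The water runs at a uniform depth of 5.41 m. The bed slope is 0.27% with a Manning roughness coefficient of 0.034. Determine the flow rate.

Q = 188 m³/s

With bottom width b = 5.37 m and side slope z = 1.1: A = (b + zy)y = (5.37 + 1.1×5.41)×5.41 = 61.25 m²; P = b + 2y√(1+z²) = 5.37 + 2×5.41×1.487 = 21.46 m.
Hydraulic radius R = A/P = 61.25/21.46 = 2.855 m.
Manning's equation: Q = (1/n) A R^(2/3) S^(1/2) = (1/0.034) × 61.25 × 2.855^(2/3) × 0.0027^(1/2) = 188 m³/s.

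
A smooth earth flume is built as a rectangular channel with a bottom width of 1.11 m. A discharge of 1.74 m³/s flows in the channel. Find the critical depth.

y_c = 0.63 m

For a rectangular channel, critical depth y_c = (q²/g)^(1/3) where q = Q/b = 1.74/1.11 = 1.568 m²/s.
So y_c = (1.568²/9.81)^(1/3) = 0.63 m.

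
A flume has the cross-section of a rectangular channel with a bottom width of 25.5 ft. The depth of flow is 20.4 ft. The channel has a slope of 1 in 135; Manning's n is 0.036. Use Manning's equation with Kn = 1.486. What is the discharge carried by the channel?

Q = 7300 ft³/s

Flow area A = b·y = 25.5 × 20.4 = 520.2 ft². Wetted perimeter P = b + 2y = 25.5 + 2×20.4 = 66.3 ft.
Hydraulic radius R = A/P = 520.2/66.3 = 7.846 ft.
Manning's equation: Q = (1.486/n) A R^(2/3) S^(1/2) = (1.486/0.036) × 520.2 × 7.846^(2/3) × 0.007407^(1/2) = 7300 ft³/s.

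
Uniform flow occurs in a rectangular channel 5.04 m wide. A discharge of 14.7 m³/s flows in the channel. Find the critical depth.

y_c = 0.954 m

For a rectangular channel, critical depth y_c = (q²/g)^(1/3) where q = Q/b = 14.7/5.04 = 2.917 m²/s.
So y_c = (2.917²/9.81)^(1/3) = 0.954 m.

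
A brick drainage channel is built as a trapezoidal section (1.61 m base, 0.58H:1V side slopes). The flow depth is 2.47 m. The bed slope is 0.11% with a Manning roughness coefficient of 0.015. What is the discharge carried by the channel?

Q = 16.9 m³/s

With bottom width b = 1.61 m and side slope z = 0.58: A = (b + zy)y = (1.61 + 0.58×2.47)×2.47 = 7.515 m²; P = b + 2y√(1+z²) = 1.61 + 2×2.47×1.156 = 7.321 m.
Hydraulic radius R = A/P = 7.515/7.321 = 1.027 m.
Manning's equation: Q = (1/n) A R^(2/3) S^(1/2) = (1/0.015) × 7.515 × 1.027^(2/3) × 0.0011^(1/2) = 16.9 m³/s.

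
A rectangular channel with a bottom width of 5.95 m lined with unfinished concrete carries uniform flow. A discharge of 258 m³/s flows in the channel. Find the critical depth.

For a rectangular channel, critical depth y_c = (q²/g)^(1/3) where q = Q/b = 258/5.95 = 43.36 m²/s.
So y_c = (43.36²/9.81)^(1/3) = 5.77 m.

y_c = 5.77 m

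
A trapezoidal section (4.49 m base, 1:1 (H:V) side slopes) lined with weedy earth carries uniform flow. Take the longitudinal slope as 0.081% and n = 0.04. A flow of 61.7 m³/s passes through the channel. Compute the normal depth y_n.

Manning's equation rearranged: A R^(2/3) = nQ / (1·√S) = 0.04 × 61.7 / (√0.00081) = 86.72.
At y = 3.72 m: A R^(2/3) = 49.04 — short.
At y = 5.94 m: A R^(2/3) = 126.3 — over.
At y = 4.95 m: A R^(2/3) = 86.69 — matches.

y_n = 4.95 m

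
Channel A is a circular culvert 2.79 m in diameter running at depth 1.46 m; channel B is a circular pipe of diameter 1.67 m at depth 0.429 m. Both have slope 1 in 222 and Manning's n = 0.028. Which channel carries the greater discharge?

Channel A: For a circular section of diameter D = 2.79 m at depth y = 1.46 m, the central angle is θ = 2 arccos(1 − 2y/D) = 3.235 rad. Then A = (D²/8)(θ − sin θ) = 3.238 m² and P = Dθ/2 = 4.513 m. Hydraulic radius R = A/P = 3.238/4.513 = 0.7176 m. Q_A = (1/0.028)·3.238·0.7176^(2/3)·√0.004505 = 6.221 m³/s.
Channel B: For a circular section of diameter D = 1.67 m at depth y = 0.429 m, the central angle is θ = 2 arccos(1 − 2y/D) = 2.126 rad. Then A = (D²/8)(θ − sin θ) = 0.4449 m² and P = Dθ/2 = 1.775 m. Hydraulic radius R = A/P = 0.4449/1.775 = 0.2506 m. Q_B = (1/0.028)·0.4449·0.2506^(2/3)·√0.004505 = 0.4239 m³/s.
Q_A = 6.221 m³/s vs Q_B = 0.4239 m³/s, so channel A carries more.

channel A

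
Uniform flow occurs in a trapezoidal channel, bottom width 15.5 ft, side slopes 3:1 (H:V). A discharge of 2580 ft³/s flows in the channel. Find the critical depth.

At critical depth, Q² T / (g A³) = 1, i.e. A³/T = Q²/g = 2580²/32.2 = 206700.
Trying y = 6.98 ft: A³/T = 286800 — high.
Trying y = 6.43 ft: A³/T = 207000 — matches.

y_c = 6.43 ft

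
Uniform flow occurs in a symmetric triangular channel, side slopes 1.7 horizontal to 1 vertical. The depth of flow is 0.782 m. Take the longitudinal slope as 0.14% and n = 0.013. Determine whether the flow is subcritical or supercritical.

For a triangular section with side slope z = 1.7: A = zy² = 1.7×0.782² = 1.04 m²; P = 2y√(1+z²) = 2×0.782×1.972 = 3.085 m.
Hydraulic radius R = A/P = 1.04/3.085 = 0.337 m.
V = (1/n) R^(2/3) √S = (1/0.013) × 0.337^(2/3) × √0.0014 = 1.394 m/s. Hydraulic depth D_h = A/T = 1.04/2.659 = 0.391 m.
Froude number Fr = V/√(g·D_h) = 1.394/√(9.81×0.391) = 0.712, which is less than 1, so the flow is subcritical.

subcritical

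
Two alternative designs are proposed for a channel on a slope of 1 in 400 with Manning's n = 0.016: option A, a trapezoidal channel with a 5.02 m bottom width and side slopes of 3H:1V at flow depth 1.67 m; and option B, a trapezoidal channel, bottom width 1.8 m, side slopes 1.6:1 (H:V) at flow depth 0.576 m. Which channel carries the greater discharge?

channel A

Channel A: With bottom width b = 5.02 m and side slope z = 3: A = (b + zy)y = (5.02 + 3×1.67)×1.67 = 16.75 m²; P = b + 2y√(1+z²) = 5.02 + 2×1.67×3.162 = 15.58 m. Hydraulic radius R = A/P = 16.75/15.58 = 1.075 m. Q_A = (1/0.016)·16.75·1.075^(2/3)·√0.0025 = 54.93 m³/s.
Channel B: With bottom width b = 1.8 m and side slope z = 1.6: A = (b + zy)y = (1.8 + 1.6×0.576)×0.576 = 1.568 m²; P = b + 2y√(1+z²) = 1.8 + 2×0.576×1.887 = 3.974 m. Hydraulic radius R = A/P = 1.568/3.974 = 0.3945 m. Q_B = (1/0.016)·1.568·0.3945^(2/3)·√0.0025 = 2.635 m³/s.
Q_A = 54.93 m³/s vs Q_B = 2.635 m³/s, so channel A carries more.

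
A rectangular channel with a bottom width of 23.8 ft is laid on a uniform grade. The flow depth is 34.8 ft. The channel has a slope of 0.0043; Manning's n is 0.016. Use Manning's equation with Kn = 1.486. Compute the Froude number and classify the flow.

subcritical

Flow area A = b·y = 23.8 × 34.8 = 828.2 ft². Wetted perimeter P = b + 2y = 23.8 + 2×34.8 = 93.4 ft.
Hydraulic radius R = A/P = 828.2/93.4 = 8.868 ft.
V = (1.486/n) R^(2/3) √S = (1.486/0.016) × 8.868^(2/3) × √0.0043 = 26.09 ft/s. Hydraulic depth D_h = A/T = 828.2/23.8 = 34.8 ft.
Froude number Fr = V/√(g·D_h) = 26.09/√(32.2×34.8) = 0.779, which is less than 1, so the flow is subcritical.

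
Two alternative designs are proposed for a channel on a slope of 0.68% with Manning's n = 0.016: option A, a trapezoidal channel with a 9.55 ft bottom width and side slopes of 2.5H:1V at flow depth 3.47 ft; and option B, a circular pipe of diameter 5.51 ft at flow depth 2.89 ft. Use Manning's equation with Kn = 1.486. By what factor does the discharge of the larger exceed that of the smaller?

6.77

Channel A: With bottom width b = 9.55 ft and side slope z = 2.5: A = (b + zy)y = (9.55 + 2.5×3.47)×3.47 = 63.24 ft²; P = b + 2y√(1+z²) = 9.55 + 2×3.47×2.693 = 28.24 ft. Hydraulic radius R = A/P = 63.24/28.24 = 2.24 ft. Q_A = (1.486/0.016)·63.24·2.24^(2/3)·√0.0068 = 829.1 ft³/s.
Channel B: For a circular section of diameter D = 5.51 ft at depth y = 2.89 ft, the central angle is θ = 2 arccos(1 − 2y/D) = 3.24 rad. Then A = (D²/8)(θ − sin θ) = 12.67 ft² and P = Dθ/2 = 8.925 ft. Hydraulic radius R = A/P = 12.67/8.925 = 1.419 ft. Q_B = (1.486/0.016)·12.67·1.419^(2/3)·√0.0068 = 122.5 ft³/s.
The larger discharge is 829.1 ft³/s and the smaller is 122.5 ft³/s; the ratio is 6.77.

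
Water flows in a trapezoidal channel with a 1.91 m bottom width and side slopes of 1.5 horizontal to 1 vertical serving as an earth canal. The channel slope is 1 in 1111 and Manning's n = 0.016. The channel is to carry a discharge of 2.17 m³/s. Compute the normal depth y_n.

Manning's equation rearranged: A R^(2/3) = nQ / (1·√S) = 0.016 × 2.17 / (√0.0009001) = 1.157.
At y = 0.584 m: A R^(2/3) = 0.8909 — short.
At y = 0.859 m: A R^(2/3) = 1.841 — over.
At y = 0.672 m: A R^(2/3) = 1.156 — matches.

y_n = 0.672 m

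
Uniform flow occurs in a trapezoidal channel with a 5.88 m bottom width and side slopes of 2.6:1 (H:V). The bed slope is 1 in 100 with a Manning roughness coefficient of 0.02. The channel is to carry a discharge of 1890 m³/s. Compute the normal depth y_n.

y_n = 6.78 m

Manning's equation rearranged: A R^(2/3) = nQ / (1·√S) = 0.02 × 1890 / (√0.01) = 378.
Trying y = 7.67 m: A R^(2/3) = 505.2 — too large.
Trying y = 4.75 m: A R^(2/3) = 167 — too small.
Trying y = 6.78 m: A R^(2/3) = 377.9 — close enough.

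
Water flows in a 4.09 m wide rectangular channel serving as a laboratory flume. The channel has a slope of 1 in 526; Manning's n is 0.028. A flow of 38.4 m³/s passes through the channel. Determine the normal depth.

Manning's equation rearranged: A R^(2/3) = nQ / (1·√S) = 0.028 × 38.4 / (√0.001901) = 24.66.
Trying y = 5.47 m: A R^(2/3) = 29.17 — high.
Trying y = 4.75 m: A R^(2/3) = 24.65 — matches.

y_n = 4.75 m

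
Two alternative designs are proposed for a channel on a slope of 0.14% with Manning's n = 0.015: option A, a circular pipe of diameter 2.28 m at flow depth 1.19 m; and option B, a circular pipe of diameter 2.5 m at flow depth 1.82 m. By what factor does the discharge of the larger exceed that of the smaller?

Channel A: For a circular section of diameter D = 2.28 m at depth y = 1.19 m, the central angle is θ = 2 arccos(1 − 2y/D) = 3.229 rad. Then A = (D²/8)(θ − sin θ) = 2.155 m² and P = Dθ/2 = 3.681 m. Hydraulic radius R = A/P = 2.155/3.681 = 0.5855 m. Q_A = (1/0.015)·2.155·0.5855^(2/3)·√0.0014 = 3.763 m³/s.
Channel B: For a circular section of diameter D = 2.5 m at depth y = 1.82 m, the central angle is θ = 2 arccos(1 − 2y/D) = 4.089 rad. Then A = (D²/8)(θ − sin θ) = 3.828 m² and P = Dθ/2 = 5.111 m. Hydraulic radius R = A/P = 3.828/5.111 = 0.7491 m. Q_B = (1/0.015)·3.828·0.7491^(2/3)·√0.0014 = 7.876 m³/s.
The larger discharge is 7.876 m³/s and the smaller is 3.763 m³/s; the ratio is 2.09.

2.09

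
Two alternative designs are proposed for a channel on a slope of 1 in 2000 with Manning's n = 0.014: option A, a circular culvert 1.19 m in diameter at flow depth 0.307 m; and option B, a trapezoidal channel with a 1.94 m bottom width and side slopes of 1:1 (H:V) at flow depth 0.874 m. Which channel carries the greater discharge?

Channel A: For a circular section of diameter D = 1.19 m at depth y = 0.307 m, the central angle is θ = 2 arccos(1 − 2y/D) = 2.131 rad. Then A = (D²/8)(θ − sin θ) = 0.2273 m² and P = Dθ/2 = 1.268 m. Hydraulic radius R = A/P = 0.2273/1.268 = 0.1792 m. Q_A = (1/0.014)·0.2273·0.1792^(2/3)·√0.0005 = 0.1154 m³/s.
Channel B: With bottom width b = 1.94 m and side slope z = 1: A = (b + zy)y = (1.94 + 1×0.874)×0.874 = 2.459 m²; P = b + 2y√(1+z²) = 1.94 + 2×0.874×1.414 = 4.412 m. Hydraulic radius R = A/P = 2.459/4.412 = 0.5574 m. Q_B = (1/0.014)·2.459·0.5574^(2/3)·√0.0005 = 2.661 m³/s.
Q_A = 0.1154 m³/s vs Q_B = 2.661 m³/s, so channel B carries more.

channel B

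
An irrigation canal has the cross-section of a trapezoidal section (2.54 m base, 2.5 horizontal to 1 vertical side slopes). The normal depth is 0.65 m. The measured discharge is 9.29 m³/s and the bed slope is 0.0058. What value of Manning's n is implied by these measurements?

With bottom width b = 2.54 m and side slope z = 2.5: A = (b + zy)y = (2.54 + 2.5×0.65)×0.65 = 2.707 m²; P = b + 2y√(1+z²) = 2.54 + 2×0.65×2.693 = 6.04 m.
Hydraulic radius R = A/P = 2.707/6.04 = 0.4482 m.
Rearranging Manning's equation: n = (1/Q) A R^(2/3) S^(1/2) = (1/9.29) × 2.707 × 0.4482^(2/3) × √0.0058 = 0.013.

n = 0.013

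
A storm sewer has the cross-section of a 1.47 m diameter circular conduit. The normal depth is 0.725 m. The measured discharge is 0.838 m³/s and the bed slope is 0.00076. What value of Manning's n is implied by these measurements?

For a circular section of diameter D = 1.47 m at depth y = 0.725 m, the central angle is θ = 2 arccos(1 − 2y/D) = 3.114 rad. Then A = (D²/8)(θ − sin θ) = 0.8339 m² and P = Dθ/2 = 2.289 m.
Hydraulic radius R = A/P = 0.8339/2.289 = 0.3643 m.
Rearranging Manning's equation: n = (1/Q) A R^(2/3) S^(1/2) = (1/0.838) × 0.8339 × 0.3643^(2/3) × √0.00076 = 0.014.

n = 0.014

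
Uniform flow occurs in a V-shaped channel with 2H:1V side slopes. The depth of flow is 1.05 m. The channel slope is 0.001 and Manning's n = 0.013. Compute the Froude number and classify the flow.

For a triangular section with side slope z = 2: A = zy² = 2×1.05² = 2.205 m²; P = 2y√(1+z²) = 2×1.05×2.236 = 4.696 m.
Hydraulic radius R = A/P = 2.205/4.696 = 0.4696 m.
V = (1/n) R^(2/3) √S = (1/0.013) × 0.4696^(2/3) × √0.001 = 1.47 m/s. Hydraulic depth D_h = A/T = 2.205/4.2 = 0.525 m.
Froude number Fr = V/√(g·D_h) = 1.47/√(9.81×0.525) = 0.648, which is less than 1, so the flow is subcritical.

subcritical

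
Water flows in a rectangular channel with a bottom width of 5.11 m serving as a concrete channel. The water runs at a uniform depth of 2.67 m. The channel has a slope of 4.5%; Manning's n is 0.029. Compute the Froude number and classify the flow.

Flow area A = b·y = 5.11 × 2.67 = 13.64 m². Wetted perimeter P = b + 2y = 5.11 + 2×2.67 = 10.45 m.
Hydraulic radius R = A/P = 13.64/10.45 = 1.306 m.
V = (1/n) R^(2/3) √S = (1/0.029) × 1.306^(2/3) × √0.045 = 8.738 m/s. Hydraulic depth D_h = A/T = 13.64/5.11 = 2.67 m.
Froude number Fr = V/√(g·D_h) = 8.738/√(9.81×2.67) = 1.71, which is greater than 1, so the flow is supercritical.

supercritical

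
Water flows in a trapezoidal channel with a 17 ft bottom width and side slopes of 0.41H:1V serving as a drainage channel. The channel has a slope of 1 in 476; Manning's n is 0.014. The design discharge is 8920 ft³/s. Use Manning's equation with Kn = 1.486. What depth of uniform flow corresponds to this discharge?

y_n = 18.6 ft

Manning's equation rearranged: A R^(2/3) = nQ / (1.486·√S) = 0.014 × 8920 / (1.486 × √0.002101) = 1833.
Trying y = 12.8 ft: A R^(2/3) = 979.1 — too small.
Trying y = 18.6 ft: A R^(2/3) = 1833 — close enough.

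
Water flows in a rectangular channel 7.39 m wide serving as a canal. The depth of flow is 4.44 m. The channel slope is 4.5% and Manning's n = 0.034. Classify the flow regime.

Flow area A = b·y = 7.39 × 4.44 = 32.81 m². Wetted perimeter P = b + 2y = 7.39 + 2×4.44 = 16.27 m.
Hydraulic radius R = A/P = 32.81/16.27 = 2.017 m.
V = (1/n) R^(2/3) √S = (1/0.034) × 2.017^(2/3) × √0.045 = 9.959 m/s. Hydraulic depth D_h = A/T = 32.81/7.39 = 4.44 m.
Froude number Fr = V/√(g·D_h) = 9.959/√(9.81×4.44) = 1.51, which is greater than 1, so the flow is supercritical.

supercritical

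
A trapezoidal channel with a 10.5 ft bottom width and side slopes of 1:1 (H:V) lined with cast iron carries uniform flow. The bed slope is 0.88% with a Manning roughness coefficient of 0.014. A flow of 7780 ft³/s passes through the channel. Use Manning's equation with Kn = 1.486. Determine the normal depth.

y_n = 11.2 ft

Manning's equation rearranged: A R^(2/3) = nQ / (1.486·√S) = 0.014 × 7780 / (1.486 × √0.0088) = 781.4.
At y = 8.11 ft: A R^(2/3) = 412.2 — too small.
At y = 13.1 ft: A R^(2/3) = 1077 — too large.
At y = 11.2 ft: A R^(2/3) = 781.2 — ≈ 781.4.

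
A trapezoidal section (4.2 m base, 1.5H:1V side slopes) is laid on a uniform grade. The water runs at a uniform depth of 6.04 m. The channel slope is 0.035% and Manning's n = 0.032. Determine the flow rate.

With bottom width b = 4.2 m and side slope z = 1.5: A = (b + zy)y = (4.2 + 1.5×6.04)×6.04 = 80.09 m²; P = b + 2y√(1+z²) = 4.2 + 2×6.04×1.803 = 25.98 m.
Hydraulic radius R = A/P = 80.09/25.98 = 3.083 m.
Manning's equation: Q = (1/n) A R^(2/3) S^(1/2) = (1/0.032) × 80.09 × 3.083^(2/3) × 0.00035^(1/2) = 99.2 m³/s.

Q = 99.2 m³/s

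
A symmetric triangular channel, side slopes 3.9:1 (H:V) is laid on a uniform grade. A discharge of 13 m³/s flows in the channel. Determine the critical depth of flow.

y_c = 1.18 m

At critical depth, Q² T / (g A³) = 1, i.e. A³/T = Q²/g = 13²/9.81 = 17.23.
At y = 1.05 m: A³/T = 9.706 — low.
At y = 1.18 m: A³/T = 17.4 — ≈ 17.23.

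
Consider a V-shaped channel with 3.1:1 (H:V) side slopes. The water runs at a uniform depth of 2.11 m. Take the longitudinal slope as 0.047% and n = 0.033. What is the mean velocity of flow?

For a triangular section with side slope z = 3.1: A = zy² = 3.1×2.11² = 13.8 m²; P = 2y√(1+z²) = 2×2.11×3.257 = 13.75 m.
Hydraulic radius R = A/P = 13.8/13.75 = 1.004 m.
From Manning's equation, V = (1/n) R^(2/3) S^(1/2) = (1/0.033) × 1.004^(2/3) × 0.00047^(1/2) = 0.659 m/s.

V = 0.659 m/s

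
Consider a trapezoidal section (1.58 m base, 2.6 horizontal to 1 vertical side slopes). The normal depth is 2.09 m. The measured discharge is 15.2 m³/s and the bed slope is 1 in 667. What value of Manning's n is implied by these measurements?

With bottom width b = 1.58 m and side slope z = 2.6: A = (b + zy)y = (1.58 + 2.6×2.09)×2.09 = 14.66 m²; P = b + 2y√(1+z²) = 1.58 + 2×2.09×2.786 = 13.22 m.
Hydraulic radius R = A/P = 14.66/13.22 = 1.109 m.
Rearranging Manning's equation: n = (1/Q) A R^(2/3) S^(1/2) = (1/15.2) × 14.66 × 1.109^(2/3) × √0.001499 = 0.04.

n = 0.04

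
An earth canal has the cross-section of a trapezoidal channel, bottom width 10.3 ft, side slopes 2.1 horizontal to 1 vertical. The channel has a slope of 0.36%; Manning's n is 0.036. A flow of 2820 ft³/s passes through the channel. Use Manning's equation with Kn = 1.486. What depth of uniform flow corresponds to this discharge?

Manning's equation rearranged: A R^(2/3) = nQ / (1.486·√S) = 0.036 × 2820 / (1.486 × √0.0036) = 1139.
At y = 11.8 ft: A R^(2/3) = 1419 — too large.
At y = 9.11 ft: A R^(2/3) = 793.3 — too small.
At y = 10.7 ft: A R^(2/3) = 1137 — matches.

y_n = 10.7 ft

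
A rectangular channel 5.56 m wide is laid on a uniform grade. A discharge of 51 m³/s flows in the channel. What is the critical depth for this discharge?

y_c = 2.05 m

For a rectangular channel, critical depth y_c = (q²/g)^(1/3) where q = Q/b = 51/5.56 = 9.173 m²/s.
So y_c = (9.173²/9.81)^(1/3) = 2.05 m.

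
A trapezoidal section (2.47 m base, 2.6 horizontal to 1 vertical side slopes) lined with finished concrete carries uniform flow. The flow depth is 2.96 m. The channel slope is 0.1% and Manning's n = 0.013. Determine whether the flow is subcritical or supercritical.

With bottom width b = 2.47 m and side slope z = 2.6: A = (b + zy)y = (2.47 + 2.6×2.96)×2.96 = 30.09 m²; P = b + 2y√(1+z²) = 2.47 + 2×2.96×2.786 = 18.96 m.
Hydraulic radius R = A/P = 30.09/18.96 = 1.587 m.
V = (1/n) R^(2/3) √S = (1/0.013) × 1.587^(2/3) × √0.001 = 3.31 m/s. Hydraulic depth D_h = A/T = 30.09/17.86 = 1.685 m.
Froude number Fr = V/√(g·D_h) = 3.31/√(9.81×1.685) = 0.814, which is less than 1, so the flow is subcritical.

subcritical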